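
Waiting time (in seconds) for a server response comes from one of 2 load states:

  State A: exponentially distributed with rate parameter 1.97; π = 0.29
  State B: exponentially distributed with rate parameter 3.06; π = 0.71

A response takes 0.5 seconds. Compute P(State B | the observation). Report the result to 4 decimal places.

Apply Bayes' rule: the posterior for each component is proportional to its prior times its likelihood at x.
Evaluate each component's likelihood at the observed value:
  L_A = 0.735675
  L_B = 0.662599
Weight by the priors:
  π_A·L_A = 0.29 × 0.735675 = 0.213346
  π_B·L_B = 0.71 × 0.662599 = 0.470445
Marginal: 0.213346 + 0.470445 = 0.683791
So the posterior for State B is 0.470445 / 0.683791 ≈ 0.6880.

0.6880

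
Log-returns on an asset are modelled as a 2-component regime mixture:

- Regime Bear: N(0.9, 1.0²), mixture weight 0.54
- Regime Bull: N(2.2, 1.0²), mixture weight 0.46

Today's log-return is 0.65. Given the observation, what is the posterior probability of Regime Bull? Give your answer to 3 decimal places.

0.209

Posterior ∝ prior × likelihood, so P(k | x) ∝ w_k f_k(x); normalise over all components.
Evaluate each component's likelihood at the observed value:
  L_Bear = 0.386668
  L_Bull = 0.120009
Unnormalised posteriors:
  w_Bear·L_Bear = 0.54 × 0.386668 = 0.208801
  w_Bull·L_Bull = 0.46 × 0.120009 = 0.0552041
Evidence: 0.208801 + 0.0552041 = 0.264005
Responsibility of Regime Bull: 0.0552041 / 0.264005 ≈ 0.209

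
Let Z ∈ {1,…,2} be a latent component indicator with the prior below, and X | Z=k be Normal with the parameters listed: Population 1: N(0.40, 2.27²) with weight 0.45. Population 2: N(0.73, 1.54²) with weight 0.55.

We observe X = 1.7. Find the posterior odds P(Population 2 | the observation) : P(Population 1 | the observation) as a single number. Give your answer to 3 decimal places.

1.741

Since P(k|x) ∝ π_k f_k(x), the posterior odds are π_i f_i(x) / (π_j f_j(x)).
Component likelihoods at x = 1.7:
  p_1 = 0.149165
  p_2 = 0.212441
Posterior odds = (π_2·p_2) / (π_1·p_1) = (0.55·0.212441) / (0.45·0.149165) = 0.116843 / 0.0671241 ≈ 1.741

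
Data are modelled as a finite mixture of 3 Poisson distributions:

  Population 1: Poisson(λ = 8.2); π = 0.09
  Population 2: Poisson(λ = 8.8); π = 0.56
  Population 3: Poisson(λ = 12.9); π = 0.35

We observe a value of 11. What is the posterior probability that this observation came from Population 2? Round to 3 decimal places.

0.546

The responsibility of component k is P(Z=k) f_k(x) divided by Σ_j P(Z=j) f_j(x).
Poisson probabilities:
  L_1 = 0.07755
  L_2 = 0.092547
  L_3 = 0.103023
Multiply by the mixture weights:
  P(Z=1)·L_1 = 0.09 × 0.07755 = 0.0069795
  P(Z=2)·L_2 = 0.56 × 0.092547 = 0.0518263
  P(Z=3)·L_3 = 0.35 × 0.103023 = 0.0360579
Denominator: 0.0069795 + 0.0518263 + 0.0360579 = 0.0948637
P(Population 2 | the observation) = 0.0518263 / 0.0948637 ≈ 0.546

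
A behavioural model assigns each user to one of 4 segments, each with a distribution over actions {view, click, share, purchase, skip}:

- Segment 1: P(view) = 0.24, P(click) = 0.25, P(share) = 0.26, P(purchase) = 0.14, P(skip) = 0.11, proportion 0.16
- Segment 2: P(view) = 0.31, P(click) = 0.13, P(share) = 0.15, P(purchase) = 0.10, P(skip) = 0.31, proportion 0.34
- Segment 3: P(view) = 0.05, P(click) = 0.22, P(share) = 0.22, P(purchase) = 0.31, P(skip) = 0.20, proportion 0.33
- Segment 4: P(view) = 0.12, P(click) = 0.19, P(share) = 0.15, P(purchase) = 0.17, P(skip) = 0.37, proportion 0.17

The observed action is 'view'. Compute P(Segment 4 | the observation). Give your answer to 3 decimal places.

0.113

P(component k | x) = w_k·f_k(x) / marginal(x), where marginal(x) = Σ_j w_j·f_j(x).
Component likelihoods at x = 'view':
  p_1 = P(view | comp) = 0.24
  p_2 = P(view | comp) = 0.31
  p_3 = P(view | comp) = 0.05
  p_4 = P(view | comp) = 0.12
Prior × likelihood for each component:
  w_1·p_1 = 0.16 × 0.24 = 0.0384
  w_2·p_2 = 0.34 × 0.31 = 0.1054
  w_3·p_3 = 0.33 × 0.05 = 0.0165
  w_4·p_4 = 0.17 × 0.12 = 0.0204
Evidence: 0.0384 + 0.1054 + 0.0165 + 0.0204 = 0.1807
Responsibility of Segment 4: 0.0204 / 0.1807 ≈ 0.113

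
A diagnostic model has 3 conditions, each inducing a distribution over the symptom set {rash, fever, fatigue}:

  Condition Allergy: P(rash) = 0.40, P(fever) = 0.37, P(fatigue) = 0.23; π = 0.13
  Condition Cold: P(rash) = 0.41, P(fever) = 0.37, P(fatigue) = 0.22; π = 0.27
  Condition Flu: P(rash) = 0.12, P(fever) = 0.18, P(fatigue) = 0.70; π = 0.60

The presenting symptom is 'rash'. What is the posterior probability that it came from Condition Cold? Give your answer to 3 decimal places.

0.472

P(component k | x) = π_k·f_k(x) / marginal(x), where marginal(x) = Σ_j π_j·f_j(x).
Evaluate each component's likelihood at the observed value:
  f_Allergy = P(rash | comp) = 0.40
  f_Cold = P(rash | comp) = 0.41
  f_Flu = P(rash | comp) = 0.12
Multiply by the mixture weights:
  π_Allergy·f_Allergy = 0.13 × 0.4 = 0.052
  π_Cold·f_Cold = 0.27 × 0.41 = 0.1107
  π_Flu·f_Flu = 0.60 × 0.12 = 0.072
Evidence: 0.052 + 0.1107 + 0.072 = 0.2347
P(Condition Cold | the observation) = 0.1107 / 0.2347 ≈ 0.472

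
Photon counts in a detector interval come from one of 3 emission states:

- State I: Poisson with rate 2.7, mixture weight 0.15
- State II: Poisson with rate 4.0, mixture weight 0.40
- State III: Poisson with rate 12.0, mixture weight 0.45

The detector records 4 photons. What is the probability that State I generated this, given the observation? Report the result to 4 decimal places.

0.2170

P(component k | x) = π_k·f_k(x) / marginal(x), where marginal(x) = Σ_j π_j·f_j(x).
Component likelihoods at x = 4 photons:
  p_I = 0.148816
  p_II = 0.195367
  p_III = 0.0053086
Prior × likelihood for each component:
  π_I·p_I = 0.15 × 0.148816 = 0.0223224
  π_II·p_II = 0.40 × 0.195367 = 0.0781467
  π_III·p_III = 0.45 × 0.0053086 = 0.00238887
Denominator: 0.0223224 + 0.0781467 + 0.00238887 = 0.102858
So the posterior for State I is 0.0223224 / 0.102858 ≈ 0.2170.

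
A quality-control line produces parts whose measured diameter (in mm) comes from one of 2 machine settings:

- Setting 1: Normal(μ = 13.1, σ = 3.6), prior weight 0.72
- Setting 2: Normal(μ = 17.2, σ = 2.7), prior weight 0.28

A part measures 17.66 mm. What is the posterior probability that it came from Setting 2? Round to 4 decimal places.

0.5327

By Bayes' theorem, P(k | x) = π_k f_k(x) / Σ_j π_j f_j(x).
Normal densities:
  p_1 = 0.0496829
  p_2 = 0.145627
Weight by the priors:
  π_1·p_1 = 0.72 × 0.0496829 = 0.0357717
  π_2·p_2 = 0.28 × 0.145627 = 0.0407757
Sum: 0.0357717 + 0.0407757 = 0.0765474
Responsibility of Setting 2: 0.0407757 / 0.0765474 ≈ 0.5327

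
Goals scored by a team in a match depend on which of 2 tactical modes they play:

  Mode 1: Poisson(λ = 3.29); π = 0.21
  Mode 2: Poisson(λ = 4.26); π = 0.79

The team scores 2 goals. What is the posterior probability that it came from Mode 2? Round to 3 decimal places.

0.705

The responsibility of component k is π_k f_k(x) divided by Σ_j π_j f_j(x).
Poisson probabilities:
  f_1 = e^(−3.29)·3.29^2/2! = 0.20162
  f_2 = e^(−4.26)·4.26^2/2! = 0.128143
Unnormalised posteriors:
  π_1·f_1 = 0.21 × 0.20162 = 0.0423401
  π_2·f_2 = 0.79 × 0.128143 = 0.101233
Evidence: 0.0423401 + 0.101233 = 0.143573
P(Mode 2 | 2 goals) ≈ 0.705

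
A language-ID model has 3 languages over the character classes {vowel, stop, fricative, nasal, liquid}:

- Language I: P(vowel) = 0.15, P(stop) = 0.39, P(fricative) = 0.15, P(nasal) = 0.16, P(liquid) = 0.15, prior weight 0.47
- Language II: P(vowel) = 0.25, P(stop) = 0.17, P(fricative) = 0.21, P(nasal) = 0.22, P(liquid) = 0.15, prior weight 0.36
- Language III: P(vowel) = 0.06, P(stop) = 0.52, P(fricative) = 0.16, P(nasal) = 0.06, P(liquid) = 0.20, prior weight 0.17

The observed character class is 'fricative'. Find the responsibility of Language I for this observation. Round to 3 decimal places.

0.407

P(component k | x) = π_k·f_k(x) / marginal(x), where marginal(x) = Σ_j π_j·f_j(x).
Evaluate each component's likelihood at the observed value:
  p_I = P(fricative | comp) = 0.15
  p_II = P(fricative | comp) = 0.21
  p_III = P(fricative | comp) = 0.16
Unnormalised posteriors:
  π_I·p_I = 0.47 × 0.15 = 0.0705
  π_II·p_II = 0.36 × 0.21 = 0.0756
  π_III·p_III = 0.17 × 0.16 = 0.0272
Sum: 0.0705 + 0.0756 + 0.0272 = 0.1733
So the posterior for Language I is 0.0705 / 0.1733 ≈ 0.407.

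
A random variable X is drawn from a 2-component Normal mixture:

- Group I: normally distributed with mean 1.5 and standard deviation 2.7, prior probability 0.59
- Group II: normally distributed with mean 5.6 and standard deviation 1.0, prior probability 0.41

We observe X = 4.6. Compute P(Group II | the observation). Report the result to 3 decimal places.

0.687

By Bayes' theorem, P(k | x) = P(Z=k) f_k(x) / Σ_j P(Z=j) f_j(x).
Evaluate each component's likelihood at the observed value:
  f_I = (1/(2.7·√(2π)))·exp(−(4.6−1.5)²/(2·2.7²)) = 0.147756·exp(-0.65912) = 0.0764352
  f_II = (1/(1.0·√(2π)))·exp(−(4.6−5.6)²/(2·1.0²)) = 0.398942·exp(-0.50000) = 0.241971
Weight by the priors:
  P(Z=I)·f_I = 0.59 × 0.0764352 = 0.0450967
  P(Z=II)·f_II = 0.41 × 0.241971 = 0.099208
Denominator: 0.0450967 + 0.099208 = 0.144305
So the posterior for Group II is 0.099208 / 0.144305 ≈ 0.687.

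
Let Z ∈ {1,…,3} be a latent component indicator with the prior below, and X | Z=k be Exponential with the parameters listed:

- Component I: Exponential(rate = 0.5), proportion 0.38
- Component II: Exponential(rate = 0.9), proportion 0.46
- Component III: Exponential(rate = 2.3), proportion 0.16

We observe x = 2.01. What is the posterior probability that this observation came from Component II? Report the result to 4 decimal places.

0.4811

The responsibility of component k is w_k f_k(x) divided by Σ_j w_j f_j(x).
Component likelihoods at x = 2.01:
  f_I = 0.5·e^(−0.5·2.01) = 0.5·e^(−1.0050) = 0.183022
  f_II = 0.9·e^(−0.9·2.01) = 0.9·e^(−1.8090) = 0.147436
  f_III = 2.3·e^(−2.3·2.01) = 2.3·e^(−4.6230) = 0.0225935
Prior × likelihood for each component:
  w_I·f_I = 0.38 × 0.183022 = 0.0695485
  w_II·f_II = 0.46 × 0.147436 = 0.0678206
  w_III·f_III = 0.16 × 0.0225935 = 0.00361497
Marginal: 0.0695485 + 0.0678206 + 0.00361497 = 0.140984
So the posterior for Component II is 0.0678206 / 0.140984 ≈ 0.4811.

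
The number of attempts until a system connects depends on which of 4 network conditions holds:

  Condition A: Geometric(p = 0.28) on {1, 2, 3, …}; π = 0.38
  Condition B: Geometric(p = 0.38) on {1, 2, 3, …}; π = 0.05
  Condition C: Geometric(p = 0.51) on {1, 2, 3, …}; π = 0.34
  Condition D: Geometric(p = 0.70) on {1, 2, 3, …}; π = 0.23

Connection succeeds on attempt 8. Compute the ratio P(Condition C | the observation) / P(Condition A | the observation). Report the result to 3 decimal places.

Posterior odds = (w_i f_i(x)) / (w_j f_j(x)); the normalising sum cancels.
Geometric probabilities:
  L_A = 0.0280857
  L_B = 0.0133821
  L_C = 0.00345894
  L_D = 0.00015309
Posterior odds = (w_C·L_C) / (w_A·L_A) = (0.34·0.00345894) / (0.38·0.0280857) = 0.00117604 / 0.0106726 ≈ 0.110

0.110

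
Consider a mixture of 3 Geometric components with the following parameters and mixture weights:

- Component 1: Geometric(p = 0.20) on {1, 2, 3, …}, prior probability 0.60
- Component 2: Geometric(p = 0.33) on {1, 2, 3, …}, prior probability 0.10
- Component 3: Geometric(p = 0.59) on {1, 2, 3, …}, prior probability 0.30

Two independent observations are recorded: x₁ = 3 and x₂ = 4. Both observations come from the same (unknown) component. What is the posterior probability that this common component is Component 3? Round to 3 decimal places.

0.115

Apply Bayes' rule: the posterior for each component is proportional to its prior times its likelihood at x.
Since both observations come from the same component, the likelihood for component k is f_k(x₁)·f_k(x₂).
  p_1 = [0.128] × [0.1024] = 0.0131072
  p_2 = [0.148137] × [0.0992518] = 0.0147029
  p_3 = [0.099179] × [0.0406634] = 0.00403295
Weight by the priors:
  π_1·p_1 = 0.60 × 0.0131072 = 0.00786432
  π_2·p_2 = 0.10 × 0.0147029 = 0.00147029
  π_3·p_3 = 0.30 × 0.00403295 = 0.00120989
Normaliser: 0.00786432 + 0.00147029 + 0.00120989 = 0.0105445
P(Component 3 | data) ≈ 0.115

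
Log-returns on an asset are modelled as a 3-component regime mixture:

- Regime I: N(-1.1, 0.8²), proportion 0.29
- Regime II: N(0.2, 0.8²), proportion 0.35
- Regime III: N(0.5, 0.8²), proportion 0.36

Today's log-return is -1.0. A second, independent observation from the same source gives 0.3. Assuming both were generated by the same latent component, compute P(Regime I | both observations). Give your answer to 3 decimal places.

0.265

Posterior ∝ prior × likelihood, so P(k | x) ∝ π_k f_k(x); normalise over all components.
Since both observations come from the same component, the likelihood for component k is f_k(x₁)·f_k(x₂).
  f_I = [(1/(0.8·√(2π)))·exp(−(-1.0−-1.1)²/(2·0.8²)) = 0.498678·exp(-0.00781) = 0.494797] × [0.107847] = 0.0533622
  f_II = [(1/(0.8·√(2π)))·exp(−(-1.0−0.2)²/(2·0.8²)) = 0.498678·exp(-1.12500) = 0.161897] × [0.494797] = 0.0801062
  f_III = [(1/(0.8·√(2π)))·exp(−(-1.0−0.5)²/(2·0.8²)) = 0.498678·exp(-1.75781) = 0.0859828] × [0.483335] = 0.0415585
Prior × likelihood for each component:
  π_I·f_I = 0.29 × 0.0533622 = 0.015475
  π_II·f_II = 0.35 × 0.0801062 = 0.0280372
  π_III·f_III = 0.36 × 0.0415585 = 0.0149611
Sum: 0.015475 + 0.0280372 + 0.0149611 = 0.0584733
So the posterior for Regime I is 0.015475 / 0.0584733 ≈ 0.265.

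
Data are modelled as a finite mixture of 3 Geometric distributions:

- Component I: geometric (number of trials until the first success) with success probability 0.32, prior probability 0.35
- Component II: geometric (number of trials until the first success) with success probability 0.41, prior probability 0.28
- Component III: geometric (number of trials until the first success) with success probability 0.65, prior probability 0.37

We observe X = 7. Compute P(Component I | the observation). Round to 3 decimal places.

0.677

P(component k | x) = w_k·f_k(x) / marginal(x), where marginal(x) = Σ_j w_j·f_j(x).
Geometric probabilities:
  p_I = 0.32·(1−0.32)^6 = 0.32·0.0988675 = 0.0316376
  p_II = 0.41·(1−0.41)^6 = 0.41·0.0421805 = 0.017294
  p_III = 0.65·(1−0.65)^6 = 0.65·0.00183827 = 0.00119487
Unnormalised posteriors:
  w_I·p_I = 0.35 × 0.0316376 = 0.0110732
  w_II·p_II = 0.28 × 0.017294 = 0.00484233
  w_III·p_III = 0.37 × 0.00119487 = 0.000442103
Marginal: 0.0110732 + 0.00484233 + 0.000442103 = 0.0163576
So the posterior for Component I is 0.0110732 / 0.0163576 ≈ 0.677.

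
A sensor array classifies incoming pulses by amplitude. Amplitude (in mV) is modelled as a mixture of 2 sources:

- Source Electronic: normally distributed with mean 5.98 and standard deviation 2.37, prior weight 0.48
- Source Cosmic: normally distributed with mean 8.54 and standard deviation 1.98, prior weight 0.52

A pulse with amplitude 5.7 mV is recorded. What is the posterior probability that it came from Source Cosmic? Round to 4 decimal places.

Apply Bayes' rule: the posterior for each component is proportional to its prior times its likelihood at x.
Evaluate each component's likelihood at the observed value:
  L_Electronic = (1/(2.37·√(2π)))·exp(−(5.7−5.98)²/(2·2.37²)) = 0.168330·exp(-0.00698) = 0.167159
  L_Cosmic = (1/(1.98·√(2π)))·exp(−(5.7−8.54)²/(2·1.98²)) = 0.201486·exp(-1.02867) = 0.0720276
Unnormalised posteriors:
  w_Electronic·L_Electronic = 0.48 × 0.167159 = 0.0802365
  w_Cosmic·L_Cosmic = 0.52 × 0.0720276 = 0.0374544
Marginal: 0.0802365 + 0.0374544 = 0.117691
P(Source Cosmic | x) = 0.0374544 / 0.117691 ≈ 0.3182

0.3182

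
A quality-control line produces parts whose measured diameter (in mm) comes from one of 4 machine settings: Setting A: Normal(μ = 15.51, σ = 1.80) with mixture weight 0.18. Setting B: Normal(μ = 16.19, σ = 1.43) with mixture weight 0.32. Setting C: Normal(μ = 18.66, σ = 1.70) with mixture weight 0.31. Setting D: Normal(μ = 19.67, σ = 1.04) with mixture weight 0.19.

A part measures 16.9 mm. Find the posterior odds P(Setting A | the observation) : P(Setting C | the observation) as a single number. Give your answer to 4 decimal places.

0.6956

Since P(k|x) ∝ π_k f_k(x), the posterior odds are π_i f_i(x) / (π_j f_j(x)).
Evaluate each component's likelihood at the observed value:
  L_A = 0.164493
  L_B = 0.246629
  L_C = 0.137314
  L_D = 0.0110517
0.0296087 / 0.0425674 ≈ 0.6956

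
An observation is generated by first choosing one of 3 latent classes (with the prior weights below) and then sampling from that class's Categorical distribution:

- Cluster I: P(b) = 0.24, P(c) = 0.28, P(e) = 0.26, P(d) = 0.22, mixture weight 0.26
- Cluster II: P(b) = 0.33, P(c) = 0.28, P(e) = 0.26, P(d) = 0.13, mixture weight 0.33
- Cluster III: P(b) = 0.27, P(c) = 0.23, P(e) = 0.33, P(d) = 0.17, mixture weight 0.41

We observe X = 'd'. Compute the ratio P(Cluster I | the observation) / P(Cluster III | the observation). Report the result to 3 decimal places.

Since P(k|x) ∝ π_k f_k(x), the posterior odds are π_i f_i(x) / (π_j f_j(x)).
Component likelihoods at x = 'd':
  L_I = P(d | comp) = 0.22
  L_II = P(d | comp) = 0.13
  L_III = P(d | comp) = 0.17
0.0572 / 0.0697 ≈ 0.821

0.821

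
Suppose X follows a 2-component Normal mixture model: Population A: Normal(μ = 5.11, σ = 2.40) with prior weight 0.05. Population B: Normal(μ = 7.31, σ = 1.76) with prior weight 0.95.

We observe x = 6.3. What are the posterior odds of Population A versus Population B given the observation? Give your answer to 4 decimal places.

0.0402

The posterior odds equal the prior odds times the likelihood ratio: (w_i/w_j)·(f_i(x)/f_j(x)).
Component likelihoods at x = 6.3:
  p_A = (1/(2.40·√(2π)))·exp(−(6.3−5.11)²/(2·2.40²)) = 0.166226·exp(-0.12293) = 0.146999
  p_B = (1/(1.76·√(2π)))·exp(−(6.3−7.31)²/(2·1.76²)) = 0.226672·exp(-0.16466) = 0.192259
Odds = (0.05/0.95) × (0.146999/0.192259) = 0.0526316 × 0.764586 ≈ 0.0402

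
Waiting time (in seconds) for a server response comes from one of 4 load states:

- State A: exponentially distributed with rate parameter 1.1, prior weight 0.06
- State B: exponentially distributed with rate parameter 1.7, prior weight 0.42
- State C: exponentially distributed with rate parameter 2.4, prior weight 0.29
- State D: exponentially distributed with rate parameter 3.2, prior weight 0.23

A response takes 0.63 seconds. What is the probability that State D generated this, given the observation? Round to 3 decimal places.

P(component k | x) = w_k·f_k(x) / marginal(x), where marginal(x) = Σ_j w_j·f_j(x).
Exponential densities:
  L_A = 0.550081
  L_B = 0.582532
  L_C = 0.529125
  L_D = 0.426199
Prior × likelihood for each component:
  w_A·L_A = 0.06 × 0.550081 = 0.0330049
  w_B·L_B = 0.42 × 0.582532 = 0.244663
  w_C·L_C = 0.29 × 0.529125 = 0.153446
  w_D·L_D = 0.23 × 0.426199 = 0.0980257
Evidence: 0.0330049 + 0.244663 + 0.153446 + 0.0980257 = 0.52914
P(State D | data) = 0.0980257 / 0.52914 ≈ 0.185

0.185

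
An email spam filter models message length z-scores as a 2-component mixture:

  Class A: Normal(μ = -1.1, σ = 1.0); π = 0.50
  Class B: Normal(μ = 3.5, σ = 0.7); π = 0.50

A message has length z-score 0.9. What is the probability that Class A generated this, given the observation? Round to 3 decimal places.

P(component k | x) = w_k·f_k(x) / marginal(x), where marginal(x) = Σ_j w_j·f_j(x).
Component likelihoods at x = 0.9:
  f_A = (1/(1.0·√(2π)))·exp(−(0.9−-1.1)²/(2·1.0²)) = 0.398942·exp(-2.00000) = 0.053991
  f_B = (1/(0.7·√(2π)))·exp(−(0.9−3.5)²/(2·0.7²)) = 0.569918·exp(-6.89796) = 0.000575528
Multiply by the mixture weights:
  w_A·f_A = 0.50 × 0.053991 = 0.0269955
  w_B·f_B = 0.50 × 0.000575528 = 0.000287764
Marginal: 0.0269955 + 0.000287764 = 0.0272832
Responsibility of Class A: 0.0269955 / 0.0272832 ≈ 0.989

0.989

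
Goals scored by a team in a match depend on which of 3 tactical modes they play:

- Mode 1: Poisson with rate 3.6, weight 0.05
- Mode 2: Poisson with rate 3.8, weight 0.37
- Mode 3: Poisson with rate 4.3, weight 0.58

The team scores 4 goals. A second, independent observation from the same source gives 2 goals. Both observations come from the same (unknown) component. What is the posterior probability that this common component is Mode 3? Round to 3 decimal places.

0.514

P(component k | x) = π_k·f_k(x) / marginal(x), where marginal(x) = Σ_j π_j·f_j(x).
Since both observations come from the same component, the likelihood for component k is f_k(x₁)·f_k(x₂).
  L_1 = [0.191222] × [0.177058] = 0.0338574
  L_2 = [0.194359] × [0.161517] = 0.0313922
  L_3 = [0.193284] × [0.125441] = 0.0242458
Multiply by the mixture weights:
  π_1·L_1 = 0.05 × 0.0338574 = 0.00169287
  π_2·L_2 = 0.37 × 0.0313922 = 0.0116151
  π_3·L_3 = 0.58 × 0.0242458 = 0.0140626
Marginal: 0.00169287 + 0.0116151 + 0.0140626 = 0.0273706
So the posterior for Mode 3 is 0.0140626 / 0.0273706 ≈ 0.514.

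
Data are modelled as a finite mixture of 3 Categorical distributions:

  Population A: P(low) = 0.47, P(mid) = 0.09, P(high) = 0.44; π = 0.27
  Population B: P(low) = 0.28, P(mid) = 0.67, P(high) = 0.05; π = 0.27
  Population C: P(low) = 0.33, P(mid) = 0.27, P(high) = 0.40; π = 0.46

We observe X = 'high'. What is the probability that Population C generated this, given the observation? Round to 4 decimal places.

0.5817

By Bayes' theorem, P(k | x) = w_k f_k(x) / Σ_j w_j f_j(x).
Evaluate each component's likelihood at the observed value:
  f_A = P(high | comp) = 0.44
  f_B = P(high | comp) = 0.05
  f_C = P(high | comp) = 0.40
Unnormalised posteriors:
  w_A·f_A = 0.27 × 0.44 = 0.1188
  w_B·f_B = 0.27 × 0.05 = 0.0135
  w_C·f_C = 0.46 × 0.4 = 0.184
Denominator: 0.1188 + 0.0135 + 0.184 = 0.3163
P(Population C | 'high') = 0.184 / 0.3163 ≈ 0.5817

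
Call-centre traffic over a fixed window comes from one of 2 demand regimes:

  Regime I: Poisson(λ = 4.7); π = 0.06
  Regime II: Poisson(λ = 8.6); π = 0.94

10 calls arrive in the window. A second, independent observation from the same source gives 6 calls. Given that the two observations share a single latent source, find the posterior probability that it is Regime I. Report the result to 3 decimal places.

The responsibility of component k is π_k f_k(x) divided by Σ_j π_j f_j(x).
Since both observations come from the same component, the likelihood for component k is f_k(x₁)·f_k(x₂).
  f_I = [0.0131835] × [0.136167] = 0.00179516
  f_II = [0.112277] × [0.103449] = 0.0116149
Multiply by the mixture weights:
  π_I·f_I = 0.06 × 0.00179516 = 0.000107709
  π_II·f_II = 0.94 × 0.0116149 = 0.010918
Normaliser: 0.000107709 + 0.010918 = 0.0110257
P(Regime I | data) ≈ 0.010

0.010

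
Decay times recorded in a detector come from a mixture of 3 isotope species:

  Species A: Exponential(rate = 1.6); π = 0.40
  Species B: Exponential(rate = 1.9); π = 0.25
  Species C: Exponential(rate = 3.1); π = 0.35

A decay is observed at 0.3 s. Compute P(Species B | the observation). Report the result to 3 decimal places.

0.246

Apply Bayes' rule: the posterior for each component is proportional to its prior times its likelihood at x.
Evaluate each component's likelihood at the observed value:
  L_A = 0.990053
  L_B = 1.0745
  L_C = 1.22312
Weight by the priors:
  w_A·L_A = 0.40 × 0.990053 = 0.396021
  w_B·L_B = 0.25 × 1.0745 = 0.268625
  w_C·L_C = 0.35 × 1.22312 = 0.428091
Denominator: 0.396021 + 0.268625 + 0.428091 = 1.09274
Responsibility of Species B: 0.268625 / 1.09274 ≈ 0.246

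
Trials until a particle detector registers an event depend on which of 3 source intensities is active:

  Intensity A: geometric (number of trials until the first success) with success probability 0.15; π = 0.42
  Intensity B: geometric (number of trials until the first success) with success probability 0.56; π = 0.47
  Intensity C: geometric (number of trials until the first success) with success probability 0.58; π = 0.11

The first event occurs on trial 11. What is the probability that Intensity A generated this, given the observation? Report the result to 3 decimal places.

0.993

P(component k | x) = π_k·f_k(x) / marginal(x), where marginal(x) = Σ_j π_j·f_j(x).
Evaluate each component's likelihood at the observed value:
  L_A = 0.15·(1−0.15)^10 = 0.15·0.196874 = 0.0295312
  L_B = 0.56·(1−0.56)^10 = 0.56·0.000271974 = 0.000152305
  L_C = 0.58·(1−0.58)^10 = 0.58·0.000170802 = 9.90651e-05
Multiply by the mixture weights:
  π_A·L_A = 0.42 × 0.0295312 = 0.0124031
  π_B·L_B = 0.47 × 0.000152305 = 7.15835e-05
  π_C·L_C = 0.11 × 9.90651e-05 = 1.08972e-05
Normaliser: 0.0124031 + 7.15835e-05 + 1.08972e-05 = 0.0124856
P(Intensity A | 11) ≈ 0.993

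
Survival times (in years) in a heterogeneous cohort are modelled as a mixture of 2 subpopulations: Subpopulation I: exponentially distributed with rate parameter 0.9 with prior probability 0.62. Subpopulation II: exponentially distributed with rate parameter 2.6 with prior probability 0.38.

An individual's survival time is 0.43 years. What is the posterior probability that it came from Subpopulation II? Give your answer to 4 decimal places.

0.4602

P(component k | x) = π_k·f_k(x) / marginal(x), where marginal(x) = Σ_j π_j·f_j(x).
Component likelihoods at x = 0.43 years:
  p_I = 0.9·e^(−0.9·0.43) = 0.9·e^(−0.3870) = 0.611182
  p_II = 2.6·e^(−2.6·0.43) = 2.6·e^(−1.1180) = 0.850026
Prior × likelihood for each component:
  π_I·p_I = 0.62 × 0.611182 = 0.378933
  π_II·p_II = 0.38 × 0.850026 = 0.32301
Evidence: 0.378933 + 0.32301 = 0.701943
P(Subpopulation II | data) ≈ 0.4602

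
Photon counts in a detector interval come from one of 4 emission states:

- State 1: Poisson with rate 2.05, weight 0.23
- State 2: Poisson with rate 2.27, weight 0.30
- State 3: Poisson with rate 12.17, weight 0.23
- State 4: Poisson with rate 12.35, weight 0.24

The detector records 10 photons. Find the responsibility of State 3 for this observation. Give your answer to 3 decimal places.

The responsibility of component k is π_k f_k(x) divided by Σ_j π_j f_j(x).
Poisson probabilities:
  L_1 = e^(−2.05)·2.05^10/10! = 4.6502e-05
  L_2 = e^(−2.27)·2.27^10/10! = 0.00010343
  L_3 = e^(−12.17)·12.17^10/10! = 0.101807
  L_4 = e^(−12.35)·12.35^10/10! = 0.0984849
Prior × likelihood for each component:
  π_1·L_1 = 0.23 × 4.6502e-05 = 1.06955e-05
  π_2·L_2 = 0.30 × 0.00010343 = 3.1029e-05
  π_3·L_3 = 0.23 × 0.101807 = 0.0234157
  π_4·L_4 = 0.24 × 0.0984849 = 0.0236364
Marginal: 1.06955e-05 + 3.1029e-05 + 0.0234157 + 0.0236364 = 0.0470938
P(State 3 | the observation) ≈ 0.497

0.497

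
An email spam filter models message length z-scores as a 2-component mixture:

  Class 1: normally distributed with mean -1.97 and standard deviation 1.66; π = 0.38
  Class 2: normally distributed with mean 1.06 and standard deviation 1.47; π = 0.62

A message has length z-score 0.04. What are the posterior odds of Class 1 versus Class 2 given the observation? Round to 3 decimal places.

0.332

Since P(k|x) ∝ π_k f_k(x), the posterior odds are π_i f_i(x) / (π_j f_j(x)).
Component likelihoods at x = 0.04:
  L_1 = (1/(1.66·√(2π)))·exp(−(0.04−-1.97)²/(2·1.66²)) = 0.240327·exp(-0.73307) = 0.11546
  L_2 = (1/(1.47·√(2π)))·exp(−(0.04−1.06)²/(2·1.47²)) = 0.271389·exp(-0.24073) = 0.213326
Posterior odds = (π_1·L_1) / (π_2·L_2) = (0.38·0.11546) / (0.62·0.213326) = 0.043875 / 0.132262 ≈ 0.332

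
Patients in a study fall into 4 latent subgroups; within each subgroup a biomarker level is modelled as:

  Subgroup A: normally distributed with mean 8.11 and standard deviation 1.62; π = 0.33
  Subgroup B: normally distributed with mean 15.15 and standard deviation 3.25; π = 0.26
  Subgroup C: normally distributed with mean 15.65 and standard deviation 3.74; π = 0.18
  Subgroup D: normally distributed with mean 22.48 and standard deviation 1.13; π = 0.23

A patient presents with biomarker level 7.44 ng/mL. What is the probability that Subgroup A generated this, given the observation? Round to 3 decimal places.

By Bayes' theorem, P(k | x) = P(Z=k) f_k(x) / Σ_j P(Z=j) f_j(x).
Evaluate each component's likelihood at the observed value:
  p_A = (1/(1.62·√(2π)))·exp(−(7.44−8.11)²/(2·1.62²)) = 0.246261·exp(-0.08552) = 0.226075
  p_B = (1/(3.25·√(2π)))·exp(−(7.44−15.15)²/(2·3.25²)) = 0.122751·exp(-2.81392) = 0.00736132
  p_C = (1/(3.74·√(2π)))·exp(−(7.44−15.65)²/(2·3.74²)) = 0.106669·exp(-2.40942) = 0.00958604
  p_D = (1/(1.13·√(2π)))·exp(−(7.44−22.48)²/(2·1.13²)) = 0.353046·exp(-88.57452) = 1.20339e-39
Weight by the priors:
  P(Z=A)·p_A = 0.33 × 0.226075 = 0.0746047
  P(Z=B)·p_B = 0.26 × 0.00736132 = 0.00191394
  P(Z=C)·p_C = 0.18 × 0.00958604 = 0.00172549
  P(Z=D)·p_D = 0.23 × 1.20339e-39 = 2.76781e-40
Denominator: 0.0746047 + 0.00191394 + 0.00172549 + 2.76781e-40 = 0.0782441
P(Subgroup A | x) ≈ 0.953

0.953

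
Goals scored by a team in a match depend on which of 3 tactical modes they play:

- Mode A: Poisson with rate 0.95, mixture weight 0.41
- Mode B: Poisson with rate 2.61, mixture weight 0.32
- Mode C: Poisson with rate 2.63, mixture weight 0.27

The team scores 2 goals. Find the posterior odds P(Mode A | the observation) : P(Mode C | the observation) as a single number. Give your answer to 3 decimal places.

1.063

Since P(k|x) ∝ π_k f_k(x), the posterior odds are π_i f_i(x) / (π_j f_j(x)).
Component likelihoods at x = 2 goals:
  f_A = e^(−0.95)·0.95^2/2! = 0.174517
  f_B = e^(−2.61)·2.61^2/2! = 0.250462
  f_C = e^(−2.63)·2.63^2/2! = 0.24928
0.0715519 / 0.0673055 ≈ 1.063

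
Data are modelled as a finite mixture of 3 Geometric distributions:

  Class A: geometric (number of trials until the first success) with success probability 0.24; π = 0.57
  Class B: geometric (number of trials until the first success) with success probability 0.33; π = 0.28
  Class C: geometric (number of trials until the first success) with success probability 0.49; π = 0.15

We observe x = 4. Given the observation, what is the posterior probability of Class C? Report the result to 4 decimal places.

0.0999

The responsibility of component k is π_k f_k(x) divided by Σ_j π_j f_j(x).
Component likelihoods at x = 4:
  L_A = 0.105354
  L_B = 0.0992518
  L_C = 0.064999
Weight by the priors:
  π_A·L_A = 0.57 × 0.105354 = 0.0600519
  π_B·L_B = 0.28 × 0.0992518 = 0.0277905
  π_C·L_C = 0.15 × 0.064999 = 0.00974985
Sum: 0.0600519 + 0.0277905 + 0.00974985 = 0.0975923
P(Class C | x) = 0.00974985 / 0.0975923 ≈ 0.0999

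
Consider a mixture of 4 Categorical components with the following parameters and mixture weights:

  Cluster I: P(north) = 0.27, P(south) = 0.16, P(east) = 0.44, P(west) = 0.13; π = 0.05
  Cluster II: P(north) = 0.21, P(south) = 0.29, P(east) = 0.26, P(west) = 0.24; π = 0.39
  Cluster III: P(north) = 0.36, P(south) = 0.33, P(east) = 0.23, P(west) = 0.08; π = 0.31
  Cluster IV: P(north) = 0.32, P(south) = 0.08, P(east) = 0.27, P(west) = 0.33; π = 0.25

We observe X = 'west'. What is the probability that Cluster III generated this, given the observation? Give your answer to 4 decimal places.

The responsibility of component k is π_k f_k(x) divided by Σ_j π_j f_j(x).
Categorical probabilities:
  L_I = 0.13
  L_II = 0.24
  L_III = 0.08
  L_IV = 0.33
Weight by the priors:
  π_I·L_I = 0.05 × 0.13 = 0.0065
  π_II·L_II = 0.39 × 0.24 = 0.0936
  π_III·L_III = 0.31 × 0.08 = 0.0248
  π_IV·L_IV = 0.25 × 0.33 = 0.0825
Denominator: 0.0065 + 0.0936 + 0.0248 + 0.0825 = 0.2074
P(Cluster III | 'west') ≈ 0.1196

0.1196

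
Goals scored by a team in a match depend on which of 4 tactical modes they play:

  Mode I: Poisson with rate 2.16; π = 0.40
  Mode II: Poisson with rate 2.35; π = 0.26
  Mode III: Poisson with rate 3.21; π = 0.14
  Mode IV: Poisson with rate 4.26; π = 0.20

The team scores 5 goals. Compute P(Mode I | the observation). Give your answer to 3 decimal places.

P(component k | x) = π_k·f_k(x) / marginal(x), where marginal(x) = Σ_j π_j·f_j(x).
Component likelihoods at x = 5 goals:
  p_I = e^(−2.16)·2.16^5/5! = 0.0451868
  p_II = e^(−2.35)·2.35^5/5! = 0.0569595
  p_III = e^(−3.21)·3.21^5/5! = 0.11462
  p_IV = e^(−4.26)·4.26^5/5! = 0.16511
Prior × likelihood for each component:
  π_I·p_I = 0.40 × 0.0451868 = 0.0180747
  π_II·p_II = 0.26 × 0.0569595 = 0.0148095
  π_III·p_III = 0.14 × 0.11462 = 0.0160467
  π_IV·p_IV = 0.20 × 0.16511 = 0.0330219
Sum: 0.0180747 + 0.0148095 + 0.0160467 + 0.0330219 = 0.0819528
P(Mode I | the observation) ≈ 0.221

0.221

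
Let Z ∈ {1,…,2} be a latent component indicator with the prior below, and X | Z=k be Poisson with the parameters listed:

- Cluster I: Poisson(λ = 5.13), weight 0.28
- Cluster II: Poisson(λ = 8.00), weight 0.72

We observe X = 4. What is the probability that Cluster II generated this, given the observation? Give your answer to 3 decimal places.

0.463

Posterior ∝ prior × likelihood, so P(k | x) ∝ π_k f_k(x); normalise over all components.
Component likelihoods at x = 4:
  f_I = 0.170737
  f_II = 0.0572523
Multiply by the mixture weights:
  π_I·f_I = 0.28 × 0.170737 = 0.0478063
  π_II·f_II = 0.72 × 0.0572523 = 0.0412216
Denominator: 0.0478063 + 0.0412216 = 0.089028
Responsibility of Cluster II: 0.0412216 / 0.089028 ≈ 0.463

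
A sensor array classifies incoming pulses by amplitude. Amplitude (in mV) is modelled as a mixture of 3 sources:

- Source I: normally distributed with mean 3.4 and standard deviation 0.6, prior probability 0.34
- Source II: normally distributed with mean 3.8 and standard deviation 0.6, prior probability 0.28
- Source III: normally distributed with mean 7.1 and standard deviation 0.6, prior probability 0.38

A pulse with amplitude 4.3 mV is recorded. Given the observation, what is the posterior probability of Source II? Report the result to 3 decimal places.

0.642

P(component k | x) = w_k·f_k(x) / marginal(x), where marginal(x) = Σ_j w_j·f_j(x).
Normal densities:
  f_I = (1/(0.6·√(2π)))·exp(−(4.3−3.4)²/(2·0.6²)) = 0.664904·exp(-1.12500) = 0.215863
  f_II = (1/(0.6·√(2π)))·exp(−(4.3−3.8)²/(2·0.6²)) = 0.664904·exp(-0.34722) = 0.469853
  f_III = (1/(0.6·√(2π)))·exp(−(4.3−7.1)²/(2·0.6²)) = 0.664904·exp(-10.88889) = 1.24101e-05
Multiply by the mixture weights:
  w_I·f_I = 0.34 × 0.215863 = 0.0733933
  w_II·f_II = 0.28 × 0.469853 = 0.131559
  w_III·f_III = 0.38 × 1.24101e-05 = 4.71583e-06
Evidence: 0.0733933 + 0.131559 + 4.71583e-06 = 0.204957
So the posterior for Source II is 0.131559 / 0.204957 ≈ 0.642.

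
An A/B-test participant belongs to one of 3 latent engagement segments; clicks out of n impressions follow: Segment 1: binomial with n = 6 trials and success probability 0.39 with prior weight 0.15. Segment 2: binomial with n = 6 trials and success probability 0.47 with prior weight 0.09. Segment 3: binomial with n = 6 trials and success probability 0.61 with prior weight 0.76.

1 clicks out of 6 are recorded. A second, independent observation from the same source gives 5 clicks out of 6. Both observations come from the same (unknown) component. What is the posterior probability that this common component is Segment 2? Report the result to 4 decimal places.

0.1153

Posterior ∝ prior × likelihood, so P(k | x) ∝ w_k f_k(x); normalise over all components.
Since both observations come from the same component, the likelihood for component k is f_k(x₁)·f_k(x₂).
  p_1 = [C(6,1)·0.39^1·0.61^5 = 6·0.39·0.0844596 = 0.197636] × [0.0330221] = 0.00652633
  p_2 = [C(6,1)·0.47^1·0.53^5 = 6·0.47·0.0418195 = 0.117931] × [0.0729317] = 0.00860092
  p_3 = [C(6,1)·0.61^1·0.39^5 = 6·0.61·0.00902242 = 0.0330221] × [0.197636] = 0.00652633
Weight by the priors:
  w_1·p_1 = 0.15 × 0.00652633 = 0.00097895
  w_2·p_2 = 0.09 × 0.00860092 = 0.000774083
  w_3·p_3 = 0.76 × 0.00652633 = 0.00496001
Normaliser: 0.00097895 + 0.000774083 + 0.00496001 = 0.00671304
P(Segment 2 | data) = 0.000774083 / 0.00671304 ≈ 0.1153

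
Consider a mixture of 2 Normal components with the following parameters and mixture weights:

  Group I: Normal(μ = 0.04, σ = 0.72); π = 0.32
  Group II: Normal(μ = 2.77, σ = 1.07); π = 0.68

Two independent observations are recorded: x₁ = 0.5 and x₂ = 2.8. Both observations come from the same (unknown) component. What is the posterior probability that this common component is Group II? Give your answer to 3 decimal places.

0.995

P(component k | x) = P(Z=k)·f_k(x) / marginal(x), where marginal(x) = Σ_j P(Z=j)·f_j(x).
Since both observations come from the same component, the likelihood for component k is f_k(x₁)·f_k(x₂).
  L_I = [(1/(0.72·√(2π)))·exp(−(0.5−0.04)²/(2·0.72²)) = 0.554087·exp(-0.20409) = 0.451796] × [0.000357042] = 0.00016131
  L_II = [(1/(1.07·√(2π)))·exp(−(0.5−2.77)²/(2·1.07²)) = 0.372843·exp(-2.25037) = 0.0392828] × [0.372697] = 0.0146406
Prior × likelihood for each component:
  P(Z=I)·L_I = 0.32 × 0.00016131 = 5.16193e-05
  P(Z=II)·L_II = 0.68 × 0.0146406 = 0.00995559
Marginal: 5.16193e-05 + 0.00995559 = 0.0100072
So the posterior for Group II is 0.00995559 / 0.0100072 ≈ 0.995.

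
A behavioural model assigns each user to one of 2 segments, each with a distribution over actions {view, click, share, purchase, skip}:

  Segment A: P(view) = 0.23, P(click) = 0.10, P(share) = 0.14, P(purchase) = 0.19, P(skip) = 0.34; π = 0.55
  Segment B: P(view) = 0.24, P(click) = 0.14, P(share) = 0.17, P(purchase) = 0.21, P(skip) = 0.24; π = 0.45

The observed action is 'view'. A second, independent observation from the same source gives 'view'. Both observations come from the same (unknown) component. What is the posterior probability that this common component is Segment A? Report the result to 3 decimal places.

0.529

Apply Bayes' rule: the posterior for each component is proportional to its prior times its likelihood at x.
Since both observations come from the same component, the likelihood for component k is f_k(x₁)·f_k(x₂).
  p_A = [P(view | comp) = 0.23] × [0.23] = 0.0529
  p_B = [P(view | comp) = 0.24] × [0.24] = 0.0576
Multiply by the mixture weights:
  π_A·p_A = 0.55 × 0.0529 = 0.029095
  π_B·p_B = 0.45 × 0.0576 = 0.02592
Marginal: 0.029095 + 0.02592 = 0.055015
So the posterior for Segment A is 0.029095 / 0.055015 ≈ 0.529.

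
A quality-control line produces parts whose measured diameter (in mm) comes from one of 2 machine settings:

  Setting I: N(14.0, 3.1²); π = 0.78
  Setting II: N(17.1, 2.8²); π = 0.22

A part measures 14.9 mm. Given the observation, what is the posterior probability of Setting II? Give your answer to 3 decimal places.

P(component k | x) = π_k·f_k(x) / marginal(x), where marginal(x) = Σ_j π_j·f_j(x).
Component likelihoods at x = 14.9 mm:
  p_I = 0.12338
  p_II = 0.10464
Prior × likelihood for each component:
  π_I·p_I = 0.78 × 0.12338 = 0.0962366
  π_II·p_II = 0.22 × 0.10464 = 0.0230208
Denominator: 0.0962366 + 0.0230208 = 0.119257
Responsibility of Setting II: 0.0230208 / 0.119257 ≈ 0.193

0.193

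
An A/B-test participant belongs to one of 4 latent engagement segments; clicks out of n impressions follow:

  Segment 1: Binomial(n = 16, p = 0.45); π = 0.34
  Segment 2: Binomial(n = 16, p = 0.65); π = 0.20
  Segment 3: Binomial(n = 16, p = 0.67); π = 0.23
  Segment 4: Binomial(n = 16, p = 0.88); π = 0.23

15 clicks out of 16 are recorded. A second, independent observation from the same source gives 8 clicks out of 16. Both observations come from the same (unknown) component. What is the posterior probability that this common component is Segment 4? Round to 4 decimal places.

Apply Bayes' rule: the posterior for each component is proportional to its prior times its likelihood at x.
Since both observations come from the same component, the likelihood for component k is f_k(x₁)·f_k(x₂).
  L_1 = [C(16,15)·0.45^15·0.55^1 = 16·6.2833e-06·0.55 = 5.5293e-05] × [0.181209] = 1.00196e-05
  L_2 = [C(16,15)·0.65^15·0.35^1 = 16·0.00156207·0.35 = 0.00874759] × [0.0923485] = 0.000807827
  L_3 = [C(16,15)·0.67^15·0.33^1 = 16·0.00246106·0.33 = 0.0129944] × [0.0735002] = 0.00095509
  L_4 = [C(16,15)·0.88^15·0.12^1 = 16·0.146974·0.12 = 0.28219] × [0.000199017] = 5.61605e-05
Multiply by the mixture weights:
  w_1·L_1 = 0.34 × 1.00196e-05 = 3.40667e-06
  w_2·L_2 = 0.20 × 0.000807827 = 0.000161565
  w_3·L_3 = 0.23 × 0.00095509 = 0.000219671
  w_4·L_4 = 0.23 × 5.61605e-05 = 1.29169e-05
Normaliser: 3.40667e-06 + 0.000161565 + 0.000219671 + 1.29169e-05 = 0.00039756
So the posterior for Segment 4 is 1.29169e-05 / 0.00039756 ≈ 0.0325.

0.0325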